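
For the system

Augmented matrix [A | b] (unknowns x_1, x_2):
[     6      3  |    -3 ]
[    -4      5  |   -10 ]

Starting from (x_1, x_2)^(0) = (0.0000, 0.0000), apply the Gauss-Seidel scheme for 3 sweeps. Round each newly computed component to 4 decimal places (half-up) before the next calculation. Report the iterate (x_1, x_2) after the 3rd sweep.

Iteration 1:
  x_1 = (-3 - (3)·0.0000) / (6) = -0.5000
  x_2 = (-10 - (-4)·-0.5000) / (5) = -2.4000
Iteration 2:
  x_1 = (-3 - (3)·-2.4000) / (6) = 0.7000
  x_2 = (-10 - (-4)·0.7000) / (5) = -1.4400
Iteration 3:
  x_1 = (-3 - (3)·-1.4400) / (6) = 0.2200
  x_2 = (-10 - (-4)·0.2200) / (5) = -1.8240

(0.2200, -1.8240)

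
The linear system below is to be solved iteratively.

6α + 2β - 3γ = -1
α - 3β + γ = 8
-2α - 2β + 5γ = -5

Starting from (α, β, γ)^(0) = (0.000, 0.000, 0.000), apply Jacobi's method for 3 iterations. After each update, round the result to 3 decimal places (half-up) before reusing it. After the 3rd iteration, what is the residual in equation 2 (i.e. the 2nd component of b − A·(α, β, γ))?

0.437

Iteration 1:
  α = (-1 - (2)·0.000 - (-3)·0.000) / (6) = -0.167
  β = (8 - (1)·0.000 - (1)·0.000) / (-3) = -2.667
  γ = (-5 - (-2)·0.000 - (-2)·0.000) / (5) = -1.000
Iteration 2:
  α = (-1 - (2)·-2.667 - (-3)·-1.000) / (6) = 0.222
  β = (8 - (1)·-0.167 - (1)·-1.000) / (-3) = -3.056
  γ = (-5 - (-2)·-0.167 - (-2)·-2.667) / (5) = -2.134
Iteration 3:
  α = (-1 - (2)·-3.056 - (-3)·-2.134) / (6) = -0.215
  β = (8 - (1)·0.222 - (1)·-2.134) / (-3) = -3.304
  γ = (-5 - (-2)·0.222 - (-2)·-3.056) / (5) = -2.134
Residual b − A·x = (0.496, 0.437, -1.368)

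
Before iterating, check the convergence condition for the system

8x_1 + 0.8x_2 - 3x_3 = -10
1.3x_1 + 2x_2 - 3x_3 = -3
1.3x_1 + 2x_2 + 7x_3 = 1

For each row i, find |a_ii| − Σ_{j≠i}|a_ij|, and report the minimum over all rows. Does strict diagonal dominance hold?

row 1: |8| − (0.8+3) = 4.2
row 2: |2| − (1.3+3) = -2.3
row 3: |7| − (1.3+2) = 3.7
minimum over rows = -2.3 → not strictly diagonally dominant

-2.3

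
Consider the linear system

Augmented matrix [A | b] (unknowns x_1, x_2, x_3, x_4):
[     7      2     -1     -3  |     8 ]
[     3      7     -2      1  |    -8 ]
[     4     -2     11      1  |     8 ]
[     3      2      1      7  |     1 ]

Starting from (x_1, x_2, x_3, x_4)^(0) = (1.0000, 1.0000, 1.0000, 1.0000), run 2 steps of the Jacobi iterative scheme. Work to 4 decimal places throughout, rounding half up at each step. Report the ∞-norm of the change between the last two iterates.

Iteration 1:
  x_1 = (8 - (2)·1.0000 - (-1)·1.0000 - (-3)·1.0000) / (7) = 1.4286
  x_2 = (-8 - (3)·1.0000 - (-2)·1.0000 - (1)·1.0000) / (7) = -1.4286
  x_3 = (8 - (4)·1.0000 - (-2)·1.0000 - (1)·1.0000) / (11) = 0.4545
  x_4 = (1 - (3)·1.0000 - (2)·1.0000 - (1)·1.0000) / (7) = -0.7143
Iteration 2:
  x_1 = (8 - (2)·-1.4286 - (-1)·0.4545 - (-3)·-0.7143) / (7) = 1.3098
  x_2 = (-8 - (3)·1.4286 - (-2)·0.4545 - (1)·-0.7143) / (7) = -1.5232
  x_3 = (8 - (4)·1.4286 - (-2)·-1.4286 - (1)·-0.7143) / (11) = 0.0130
  x_4 = (1 - (3)·1.4286 - (2)·-1.4286 - (1)·0.4545) / (7) = -0.1262
Change: (-0.1188, -0.0946, -0.4415, 0.5881) → max |·| = 0.5881

0.5881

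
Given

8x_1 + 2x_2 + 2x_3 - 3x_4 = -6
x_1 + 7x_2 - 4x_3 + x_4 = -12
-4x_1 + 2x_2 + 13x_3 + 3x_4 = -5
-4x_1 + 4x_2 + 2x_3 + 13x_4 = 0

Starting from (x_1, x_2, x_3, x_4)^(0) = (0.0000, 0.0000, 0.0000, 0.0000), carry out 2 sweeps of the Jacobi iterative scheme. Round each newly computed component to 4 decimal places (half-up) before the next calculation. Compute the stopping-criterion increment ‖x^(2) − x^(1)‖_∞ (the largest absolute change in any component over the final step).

0.5247

Iteration 1:
  x_1 = (-6 - (2)·0.0000 - (2)·0.0000 - (-3)·0.0000) / (8) = -0.7500
  x_2 = (-12 - (1)·0.0000 - (-4)·0.0000 - (1)·0.0000) / (7) = -1.7143
  x_3 = (-5 - (-4)·0.0000 - (2)·0.0000 - (3)·0.0000) / (13) = -0.3846
  x_4 = (0 - (-4)·0.0000 - (4)·0.0000 - (2)·0.0000) / (13) = 0.0000
Iteration 2:
  x_1 = (-6 - (2)·-1.7143 - (2)·-0.3846 - (-3)·0.0000) / (8) = -0.2253
  x_2 = (-12 - (1)·-0.7500 - (-4)·-0.3846 - (1)·0.0000) / (7) = -1.8269
  x_3 = (-5 - (-4)·-0.7500 - (2)·-1.7143 - (3)·0.0000) / (13) = -0.3516
  x_4 = (0 - (-4)·-0.7500 - (4)·-1.7143 - (2)·-0.3846) / (13) = 0.3559
Change: (0.5247, -0.1126, 0.0330, 0.3559) → max |·| = 0.5247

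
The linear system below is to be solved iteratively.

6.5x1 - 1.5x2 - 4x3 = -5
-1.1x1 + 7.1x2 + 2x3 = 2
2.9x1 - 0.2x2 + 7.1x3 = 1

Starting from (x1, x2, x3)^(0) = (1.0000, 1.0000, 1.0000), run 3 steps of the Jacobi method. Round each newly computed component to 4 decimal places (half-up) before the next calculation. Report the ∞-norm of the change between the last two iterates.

Iteration 1:
  x1 = (-5 - (-1.5)·1.0000 - (-4)·1.0000) / (6.5) = 0.0769
  x2 = (2 - (-1.1)·1.0000 - (2)·1.0000) / (7.1) = 0.1549
  x3 = (1 - (2.9)·1.0000 - (-0.2)·1.0000) / (7.1) = -0.2394
Iteration 2:
  x1 = (-5 - (-1.5)·0.1549 - (-4)·-0.2394) / (6.5) = -0.8808
  x2 = (2 - (-1.1)·0.0769 - (2)·-0.2394) / (7.1) = 0.3610
  x3 = (1 - (2.9)·0.0769 - (-0.2)·0.1549) / (7.1) = 0.1138
Iteration 3:
  x1 = (-5 - (-1.5)·0.3610 - (-4)·0.1138) / (6.5) = -0.6159
  x2 = (2 - (-1.1)·-0.8808 - (2)·0.1138) / (7.1) = 0.1132
  x3 = (1 - (2.9)·-0.8808 - (-0.2)·0.3610) / (7.1) = 0.5108
Change: (0.2649, -0.2478, 0.3970) → max |·| = 0.3970

0.3970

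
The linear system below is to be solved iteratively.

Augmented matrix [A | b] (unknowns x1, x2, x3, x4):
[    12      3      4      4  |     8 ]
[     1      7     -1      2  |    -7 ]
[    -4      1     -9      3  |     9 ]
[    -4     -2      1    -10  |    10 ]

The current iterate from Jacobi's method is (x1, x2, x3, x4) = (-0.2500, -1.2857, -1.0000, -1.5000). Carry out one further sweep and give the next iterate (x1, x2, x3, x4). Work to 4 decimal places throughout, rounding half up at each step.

(1.8214, -0.6786, -1.5317, -0.7429)

One sweep:
  x1 = (8 - (3)·-1.2857 - (4)·-1.0000 - (4)·-1.5000) / (12) = 1.8214
  x2 = (-7 - (1)·-0.2500 - (-1)·-1.0000 - (2)·-1.5000) / (7) = -0.6786
  x3 = (9 - (-4)·-0.2500 - (1)·-1.2857 - (3)·-1.5000) / (-9) = -1.5317
  x4 = (10 - (-4)·-0.2500 - (-2)·-1.2857 - (1)·-1.0000) / (-10) = -0.7429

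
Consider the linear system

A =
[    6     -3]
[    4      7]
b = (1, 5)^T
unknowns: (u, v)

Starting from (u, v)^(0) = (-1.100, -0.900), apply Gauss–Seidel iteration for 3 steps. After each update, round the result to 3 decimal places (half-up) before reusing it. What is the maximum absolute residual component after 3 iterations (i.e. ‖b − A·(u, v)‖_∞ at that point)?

0.436

Iteration 1:
  u = (1 - (-3)·-0.900) / (6) = -0.283
  v = (5 - (4)·-0.283) / (7) = 0.876
Iteration 2:
  u = (1 - (-3)·0.876) / (6) = 0.605
  v = (5 - (4)·0.605) / (7) = 0.369
Iteration 3:
  u = (1 - (-3)·0.369) / (6) = 0.351
  v = (5 - (4)·0.351) / (7) = 0.514
Residual b − A·x = (0.436, -0.002); ∞-norm = 0.436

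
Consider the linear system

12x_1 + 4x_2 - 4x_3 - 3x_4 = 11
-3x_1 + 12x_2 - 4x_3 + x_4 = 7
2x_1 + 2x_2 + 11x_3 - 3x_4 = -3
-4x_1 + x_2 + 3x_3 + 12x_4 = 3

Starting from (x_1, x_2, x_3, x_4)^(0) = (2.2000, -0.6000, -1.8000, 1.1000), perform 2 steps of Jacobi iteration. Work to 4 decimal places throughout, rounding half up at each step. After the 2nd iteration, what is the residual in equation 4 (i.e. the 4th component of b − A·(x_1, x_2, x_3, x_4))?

Iteration 1:
  x_1 = (11 - (4)·-0.6000 - (-4)·-1.8000 - (-3)·1.1000) / (12) = 0.7917
  x_2 = (7 - (-3)·2.2000 - (-4)·-1.8000 - (1)·1.1000) / (12) = 0.4417
  x_3 = (-3 - (2)·2.2000 - (2)·-0.6000 - (-3)·1.1000) / (11) = -0.2636
  x_4 = (3 - (-4)·2.2000 - (1)·-0.6000 - (3)·-1.8000) / (12) = 1.4833
Iteration 2:
  x_1 = (11 - (4)·0.4417 - (-4)·-0.2636 - (-3)·1.4833) / (12) = 1.0524
  x_2 = (7 - (-3)·0.7917 - (-4)·-0.2636 - (1)·1.4833) / (12) = 0.5698
  x_3 = (-3 - (2)·0.7917 - (2)·0.4417 - (-3)·1.4833) / (11) = -0.0924
  x_4 = (3 - (-4)·0.7917 - (1)·0.4417 - (3)·-0.2636) / (12) = 0.5430
Residual b − A·x = (-2.6486, 2.4070, -3.5990, 0.4010)

0.4010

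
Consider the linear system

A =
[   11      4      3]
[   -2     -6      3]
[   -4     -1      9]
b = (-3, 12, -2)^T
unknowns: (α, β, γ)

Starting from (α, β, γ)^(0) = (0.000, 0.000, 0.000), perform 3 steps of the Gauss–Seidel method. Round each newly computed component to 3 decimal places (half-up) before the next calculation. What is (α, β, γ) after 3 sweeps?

(0.691, -2.351, -0.176)

Iteration 1:
  α = (-3 - (4)·0.000 - (3)·0.000) / (11) = -0.273
  β = (12 - (-2)·-0.273 - (3)·0.000) / (-6) = -1.909
  γ = (-2 - (-4)·-0.273 - (-1)·-1.909) / (9) = -0.556
Iteration 2:
  α = (-3 - (4)·-1.909 - (3)·-0.556) / (11) = 0.573
  β = (12 - (-2)·0.573 - (3)·-0.556) / (-6) = -2.469
  γ = (-2 - (-4)·0.573 - (-1)·-2.469) / (9) = -0.242
Iteration 3:
  α = (-3 - (4)·-2.469 - (3)·-0.242) / (11) = 0.691
  β = (12 - (-2)·0.691 - (3)·-0.242) / (-6) = -2.351
  γ = (-2 - (-4)·0.691 - (-1)·-2.351) / (9) = -0.176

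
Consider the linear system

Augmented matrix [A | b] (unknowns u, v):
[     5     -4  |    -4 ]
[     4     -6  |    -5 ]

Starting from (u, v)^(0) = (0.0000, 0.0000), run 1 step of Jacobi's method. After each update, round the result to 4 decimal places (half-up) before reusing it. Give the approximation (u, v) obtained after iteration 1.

(-0.8000, 0.8333)

Iteration 1:
  u = (-4 - (-4)·0.0000) / (5) = -0.8000
  v = (-5 - (4)·0.0000) / (-6) = 0.8333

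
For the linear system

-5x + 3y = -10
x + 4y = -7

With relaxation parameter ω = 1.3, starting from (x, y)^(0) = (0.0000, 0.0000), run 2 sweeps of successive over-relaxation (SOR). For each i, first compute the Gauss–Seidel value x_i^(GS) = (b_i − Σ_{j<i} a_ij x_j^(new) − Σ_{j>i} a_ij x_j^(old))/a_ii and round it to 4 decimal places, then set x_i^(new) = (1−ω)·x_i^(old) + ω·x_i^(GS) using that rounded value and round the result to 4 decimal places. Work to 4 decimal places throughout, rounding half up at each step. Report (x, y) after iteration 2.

(-0.6136, -1.1396)

Iteration 1:
  x: GS value = (-10 - (3)·0.0000) / (-5) = 2.0000;  x ← (1−ω)·0.0000 + ω·2.0000 = 2.6000
  y: GS value = (-7 - (1)·2.6000) / (4) = -2.4000;  y ← (1−ω)·0.0000 + ω·-2.4000 = -3.1200
Iteration 2:
  x: GS value = (-10 - (3)·-3.1200) / (-5) = 0.1280;  x ← (1−ω)·2.6000 + ω·0.1280 = -0.6136
  y: GS value = (-7 - (1)·-0.6136) / (4) = -1.5966;  y ← (1−ω)·-3.1200 + ω·-1.5966 = -1.1396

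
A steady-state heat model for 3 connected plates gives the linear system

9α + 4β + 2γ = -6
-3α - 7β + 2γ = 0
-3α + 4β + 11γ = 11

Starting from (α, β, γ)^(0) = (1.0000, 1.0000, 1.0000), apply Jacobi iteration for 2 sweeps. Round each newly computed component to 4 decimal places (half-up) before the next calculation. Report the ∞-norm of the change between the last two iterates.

Iteration 1:
  α = (-6 - (4)·1.0000 - (2)·1.0000) / (9) = -1.3333
  β = (0 - (-3)·1.0000 - (2)·1.0000) / (-7) = -0.1429
  γ = (11 - (-3)·1.0000 - (4)·1.0000) / (11) = 0.9091
Iteration 2:
  α = (-6 - (4)·-0.1429 - (2)·0.9091) / (9) = -0.8052
  β = (0 - (-3)·-1.3333 - (2)·0.9091) / (-7) = 0.8312
  γ = (11 - (-3)·-1.3333 - (4)·-0.1429) / (11) = 0.6883
Change: (0.5281, 0.9741, -0.2208) → max |·| = 0.9741

0.9741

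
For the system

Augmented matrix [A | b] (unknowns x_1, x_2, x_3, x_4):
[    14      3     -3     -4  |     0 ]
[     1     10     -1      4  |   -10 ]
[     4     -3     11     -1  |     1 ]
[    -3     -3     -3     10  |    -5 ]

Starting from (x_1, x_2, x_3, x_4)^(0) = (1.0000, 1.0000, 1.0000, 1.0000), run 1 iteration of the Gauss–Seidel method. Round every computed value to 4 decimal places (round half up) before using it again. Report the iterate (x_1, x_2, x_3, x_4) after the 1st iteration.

Iteration 1:
  x_1 = (0 - (3)·1.0000 - (-3)·1.0000 - (-4)·1.0000) / (14) = 0.2857
  x_2 = (-10 - (1)·0.2857 - (-1)·1.0000 - (4)·1.0000) / (10) = -1.3286
  x_3 = (1 - (4)·0.2857 - (-3)·-1.3286 - (-1)·1.0000) / (11) = -0.2844
  x_4 = (-5 - (-3)·0.2857 - (-3)·-1.3286 - (-3)·-0.2844) / (10) = -0.8982

(0.2857, -1.3286, -0.2844, -0.8982)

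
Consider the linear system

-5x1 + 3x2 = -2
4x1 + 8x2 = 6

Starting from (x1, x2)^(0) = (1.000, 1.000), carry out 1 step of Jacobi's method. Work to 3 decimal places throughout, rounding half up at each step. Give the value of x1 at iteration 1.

Iteration 1:
  x1 = (-2 - (3)·1.000) / (-5) = 1.000
  x2 = (6 - (4)·1.000) / (8) = 0.250

1.000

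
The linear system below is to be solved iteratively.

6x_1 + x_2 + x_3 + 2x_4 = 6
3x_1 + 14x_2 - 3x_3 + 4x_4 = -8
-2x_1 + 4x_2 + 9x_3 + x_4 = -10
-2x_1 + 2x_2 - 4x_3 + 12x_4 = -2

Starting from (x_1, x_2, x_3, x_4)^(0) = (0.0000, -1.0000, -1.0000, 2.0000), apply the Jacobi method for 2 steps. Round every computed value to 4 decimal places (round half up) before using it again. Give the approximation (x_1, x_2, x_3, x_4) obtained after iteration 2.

Iteration 1:
  x_1 = (6 - (1)·-1.0000 - (1)·-1.0000 - (2)·2.0000) / (6) = 0.6667
  x_2 = (-8 - (3)·0.0000 - (-3)·-1.0000 - (4)·2.0000) / (14) = -1.3571
  x_3 = (-10 - (-2)·0.0000 - (4)·-1.0000 - (1)·2.0000) / (9) = -0.8889
  x_4 = (-2 - (-2)·0.0000 - (2)·-1.0000 - (-4)·-1.0000) / (12) = -0.3333
Iteration 2:
  x_1 = (6 - (1)·-1.3571 - (1)·-0.8889 - (2)·-0.3333) / (6) = 1.4854
  x_2 = (-8 - (3)·0.6667 - (-3)·-0.8889 - (4)·-0.3333) / (14) = -0.8095
  x_3 = (-10 - (-2)·0.6667 - (4)·-1.3571 - (1)·-0.3333) / (9) = -0.3228
  x_4 = (-2 - (-2)·0.6667 - (2)·-1.3571 - (-4)·-0.8889) / (12) = -0.1257

(1.4854, -0.8095, -0.3228, -0.1257)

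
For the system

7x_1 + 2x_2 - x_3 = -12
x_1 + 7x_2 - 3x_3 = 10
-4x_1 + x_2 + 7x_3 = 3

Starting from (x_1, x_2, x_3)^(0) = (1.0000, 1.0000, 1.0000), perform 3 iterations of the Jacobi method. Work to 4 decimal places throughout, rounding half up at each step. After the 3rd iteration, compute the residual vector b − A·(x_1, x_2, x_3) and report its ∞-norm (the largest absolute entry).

Iteration 1:
  x_1 = (-12 - (2)·1.0000 - (-1)·1.0000) / (7) = -1.8571
  x_2 = (10 - (1)·1.0000 - (-3)·1.0000) / (7) = 1.7143
  x_3 = (3 - (-4)·1.0000 - (1)·1.0000) / (7) = 0.8571
Iteration 2:
  x_1 = (-12 - (2)·1.7143 - (-1)·0.8571) / (7) = -2.0816
  x_2 = (10 - (1)·-1.8571 - (-3)·0.8571) / (7) = 2.0612
  x_3 = (3 - (-4)·-1.8571 - (1)·1.7143) / (7) = -0.8775
Iteration 3:
  x_1 = (-12 - (2)·2.0612 - (-1)·-0.8775) / (7) = -2.4286
  x_2 = (10 - (1)·-2.0816 - (-3)·-0.8775) / (7) = 1.3499
  x_3 = (3 - (-4)·-2.0816 - (1)·2.0612) / (7) = -1.0554
Residual b − A·x = (1.2450, -0.1869, -0.6765); ∞-norm = 1.2450

1.2450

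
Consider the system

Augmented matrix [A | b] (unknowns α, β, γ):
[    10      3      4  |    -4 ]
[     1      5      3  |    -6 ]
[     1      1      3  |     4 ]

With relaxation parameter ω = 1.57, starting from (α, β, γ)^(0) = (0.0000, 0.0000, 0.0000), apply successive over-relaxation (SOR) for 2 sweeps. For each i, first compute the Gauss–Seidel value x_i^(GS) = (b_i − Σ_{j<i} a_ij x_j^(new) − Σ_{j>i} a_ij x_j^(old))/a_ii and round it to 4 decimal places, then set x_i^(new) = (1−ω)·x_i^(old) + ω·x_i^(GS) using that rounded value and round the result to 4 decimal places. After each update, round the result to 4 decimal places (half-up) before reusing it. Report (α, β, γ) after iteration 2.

(-1.5508, -3.5487, 2.8784)

Iteration 1:
  α: GS value = (-4 - (3)·0.0000 - (4)·0.0000) / (10) = -0.4000;  α ← (1−ω)·0.0000 + ω·-0.4000 = -0.6280
  β: GS value = (-6 - (1)·-0.6280 - (3)·0.0000) / (5) = -1.0744;  β ← (1−ω)·0.0000 + ω·-1.0744 = -1.6868
  γ: GS value = (4 - (1)·-0.6280 - (1)·-1.6868) / (3) = 2.1049;  γ ← (1−ω)·0.0000 + ω·2.1049 = 3.3047
Iteration 2:
  α: GS value = (-4 - (3)·-1.6868 - (4)·3.3047) / (10) = -1.2158;  α ← (1−ω)·-0.6280 + ω·-1.2158 = -1.5508
  β: GS value = (-6 - (1)·-1.5508 - (3)·3.3047) / (5) = -2.8727;  β ← (1−ω)·-1.6868 + ω·-2.8727 = -3.5487
  γ: GS value = (4 - (1)·-1.5508 - (1)·-3.5487) / (3) = 3.0332;  γ ← (1−ω)·3.3047 + ω·3.0332 = 2.8784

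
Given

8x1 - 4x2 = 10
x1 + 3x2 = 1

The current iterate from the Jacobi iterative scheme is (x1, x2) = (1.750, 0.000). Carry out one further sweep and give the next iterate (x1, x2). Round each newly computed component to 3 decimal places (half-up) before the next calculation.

(1.250, -0.250)

One sweep:
  x1 = (10 - (-4)·0.000) / (8) = 1.250
  x2 = (1 - (1)·1.750) / (3) = -0.250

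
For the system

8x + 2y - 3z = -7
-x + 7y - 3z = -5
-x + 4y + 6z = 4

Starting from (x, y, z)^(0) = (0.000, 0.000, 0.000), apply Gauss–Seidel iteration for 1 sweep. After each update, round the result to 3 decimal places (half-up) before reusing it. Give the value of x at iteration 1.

-0.875

Iteration 1:
  x = (-7 - (2)·0.000 - (-3)·0.000) / (8) = -0.875
  y = (-5 - (-1)·-0.875 - (-3)·0.000) / (7) = -0.839
  z = (4 - (-1)·-0.875 - (4)·-0.839) / (6) = 1.080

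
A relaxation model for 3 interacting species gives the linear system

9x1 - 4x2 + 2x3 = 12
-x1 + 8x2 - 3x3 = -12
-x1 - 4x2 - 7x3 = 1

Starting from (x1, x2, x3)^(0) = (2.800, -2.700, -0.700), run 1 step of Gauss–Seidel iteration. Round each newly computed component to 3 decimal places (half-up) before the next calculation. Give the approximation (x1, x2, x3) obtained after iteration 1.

Iteration 1:
  x1 = (12 - (-4)·-2.700 - (2)·-0.700) / (9) = 0.289
  x2 = (-12 - (-1)·0.289 - (-3)·-0.700) / (8) = -1.726
  x3 = (1 - (-1)·0.289 - (-4)·-1.726) / (-7) = 0.802

(0.289, -1.726, 0.802)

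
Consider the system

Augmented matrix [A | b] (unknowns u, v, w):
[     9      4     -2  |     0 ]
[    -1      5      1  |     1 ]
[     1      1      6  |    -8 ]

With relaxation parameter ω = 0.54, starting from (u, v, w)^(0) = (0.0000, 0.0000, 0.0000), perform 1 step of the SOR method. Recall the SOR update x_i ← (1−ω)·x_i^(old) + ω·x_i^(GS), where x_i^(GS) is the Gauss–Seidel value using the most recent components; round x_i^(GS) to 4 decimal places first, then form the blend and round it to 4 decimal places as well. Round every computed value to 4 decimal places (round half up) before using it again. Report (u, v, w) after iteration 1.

Iteration 1:
  u: GS value = (0 - (4)·0.0000 - (-2)·0.0000) / (9) = 0.0000;  u ← (1−ω)·0.0000 + ω·0.0000 = 0.0000
  v: GS value = (1 - (-1)·0.0000 - (1)·0.0000) / (5) = 0.2000;  v ← (1−ω)·0.0000 + ω·0.2000 = 0.1080
  w: GS value = (-8 - (1)·0.0000 - (1)·0.1080) / (6) = -1.3513;  w ← (1−ω)·0.0000 + ω·-1.3513 = -0.7297

(0.0000, 0.1080, -0.7297)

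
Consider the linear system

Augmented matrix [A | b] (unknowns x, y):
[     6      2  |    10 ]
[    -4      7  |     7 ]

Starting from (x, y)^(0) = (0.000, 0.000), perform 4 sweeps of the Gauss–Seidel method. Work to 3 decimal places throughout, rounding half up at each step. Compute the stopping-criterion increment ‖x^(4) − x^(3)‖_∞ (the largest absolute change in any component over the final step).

Iteration 1:
  x = (10 - (2)·0.000) / (6) = 1.667
  y = (7 - (-4)·1.667) / (7) = 1.953
Iteration 2:
  x = (10 - (2)·1.953) / (6) = 1.016
  y = (7 - (-4)·1.016) / (7) = 1.581
Iteration 3:
  x = (10 - (2)·1.581) / (6) = 1.140
  y = (7 - (-4)·1.140) / (7) = 1.651
Iteration 4:
  x = (10 - (2)·1.651) / (6) = 1.116
  y = (7 - (-4)·1.116) / (7) = 1.638
Change: (-0.024, -0.013) → max |·| = 0.024

0.024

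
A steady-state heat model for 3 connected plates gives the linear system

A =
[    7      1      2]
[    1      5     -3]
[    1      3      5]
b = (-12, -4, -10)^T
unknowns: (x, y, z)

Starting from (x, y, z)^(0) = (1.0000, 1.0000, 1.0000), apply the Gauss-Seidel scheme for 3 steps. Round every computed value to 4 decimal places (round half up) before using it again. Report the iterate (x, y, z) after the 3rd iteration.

Iteration 1:
  x = (-12 - (1)·1.0000 - (2)·1.0000) / (7) = -2.1429
  y = (-4 - (1)·-2.1429 - (-3)·1.0000) / (5) = 0.2286
  z = (-10 - (1)·-2.1429 - (3)·0.2286) / (5) = -1.7086
Iteration 2:
  x = (-12 - (1)·0.2286 - (2)·-1.7086) / (7) = -1.2588
  y = (-4 - (1)·-1.2588 - (-3)·-1.7086) / (5) = -1.5734
  z = (-10 - (1)·-1.2588 - (3)·-1.5734) / (5) = -0.8042
Iteration 3:
  x = (-12 - (1)·-1.5734 - (2)·-0.8042) / (7) = -1.2597
  y = (-4 - (1)·-1.2597 - (-3)·-0.8042) / (5) = -1.0306
  z = (-10 - (1)·-1.2597 - (3)·-1.0306) / (5) = -1.1297

(-1.2597, -1.0306, -1.1297)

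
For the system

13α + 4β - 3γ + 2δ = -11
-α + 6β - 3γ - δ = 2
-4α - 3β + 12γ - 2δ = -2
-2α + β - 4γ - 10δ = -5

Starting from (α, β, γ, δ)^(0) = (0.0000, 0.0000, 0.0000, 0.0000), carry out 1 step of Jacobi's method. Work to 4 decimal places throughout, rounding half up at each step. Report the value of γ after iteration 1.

Iteration 1:
  α = (-11 - (4)·0.0000 - (-3)·0.0000 - (2)·0.0000) / (13) = -0.8462
  β = (2 - (-1)·0.0000 - (-3)·0.0000 - (-1)·0.0000) / (6) = 0.3333
  γ = (-2 - (-4)·0.0000 - (-3)·0.0000 - (-2)·0.0000) / (12) = -0.1667
  δ = (-5 - (-2)·0.0000 - (1)·0.0000 - (-4)·0.0000) / (-10) = 0.5000

-0.1667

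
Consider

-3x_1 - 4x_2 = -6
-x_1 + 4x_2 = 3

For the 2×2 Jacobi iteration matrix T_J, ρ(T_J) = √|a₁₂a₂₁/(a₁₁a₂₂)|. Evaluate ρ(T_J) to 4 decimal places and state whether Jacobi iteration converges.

a₁₂a₂₁/(a₁₁a₂₂) = (-4)·(-1) / ((-3)·(4)) = -0.333333
ρ = √|-0.333333| = √0.333333 = 0.5774
ρ < 1, so Jacobi converges

0.5774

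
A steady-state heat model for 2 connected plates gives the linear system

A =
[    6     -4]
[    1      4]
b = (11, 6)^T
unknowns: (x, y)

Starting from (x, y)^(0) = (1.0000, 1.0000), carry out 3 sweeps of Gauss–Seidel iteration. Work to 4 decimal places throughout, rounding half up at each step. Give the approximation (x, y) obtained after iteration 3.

Iteration 1:
  x = (11 - (-4)·1.0000) / (6) = 2.5000
  y = (6 - (1)·2.5000) / (4) = 0.8750
Iteration 2:
  x = (11 - (-4)·0.8750) / (6) = 2.4167
  y = (6 - (1)·2.4167) / (4) = 0.8958
Iteration 3:
  x = (11 - (-4)·0.8958) / (6) = 2.4305
  y = (6 - (1)·2.4305) / (4) = 0.8924

(2.4305, 0.8924)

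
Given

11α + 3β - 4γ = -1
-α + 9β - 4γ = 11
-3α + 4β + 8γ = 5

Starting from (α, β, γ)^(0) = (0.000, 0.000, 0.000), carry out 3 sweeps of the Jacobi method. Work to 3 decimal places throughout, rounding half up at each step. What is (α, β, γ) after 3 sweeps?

Iteration 1:
  α = (-1 - (3)·0.000 - (-4)·0.000) / (11) = -0.091
  β = (11 - (-1)·0.000 - (-4)·0.000) / (9) = 1.222
  γ = (5 - (-3)·0.000 - (4)·0.000) / (8) = 0.625
Iteration 2:
  α = (-1 - (3)·1.222 - (-4)·0.625) / (11) = -0.197
  β = (11 - (-1)·-0.091 - (-4)·0.625) / (9) = 1.490
  γ = (5 - (-3)·-0.091 - (4)·1.222) / (8) = -0.020
Iteration 3:
  α = (-1 - (3)·1.490 - (-4)·-0.020) / (11) = -0.505
  β = (11 - (-1)·-0.197 - (-4)·-0.020) / (9) = 1.191
  γ = (5 - (-3)·-0.197 - (4)·1.490) / (8) = -0.194

(-0.505, 1.191, -0.194)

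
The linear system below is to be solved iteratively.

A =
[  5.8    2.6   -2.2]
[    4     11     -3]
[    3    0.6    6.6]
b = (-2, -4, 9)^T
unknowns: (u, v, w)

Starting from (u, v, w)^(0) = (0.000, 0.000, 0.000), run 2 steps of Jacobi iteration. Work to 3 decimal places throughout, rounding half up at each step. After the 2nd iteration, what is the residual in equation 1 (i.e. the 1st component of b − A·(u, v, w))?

-0.878

Iteration 1:
  u = (-2 - (2.6)·0.000 - (-2.2)·0.000) / (5.8) = -0.345
  v = (-4 - (4)·0.000 - (-3)·0.000) / (11) = -0.364
  w = (9 - (3)·0.000 - (0.6)·0.000) / (6.6) = 1.364
Iteration 2:
  u = (-2 - (2.6)·-0.364 - (-2.2)·1.364) / (5.8) = 0.336
  v = (-4 - (4)·-0.345 - (-3)·1.364) / (11) = 0.134
  w = (9 - (3)·-0.345 - (0.6)·-0.364) / (6.6) = 1.554
Residual b − A·x = (-0.878, -2.156, -2.345)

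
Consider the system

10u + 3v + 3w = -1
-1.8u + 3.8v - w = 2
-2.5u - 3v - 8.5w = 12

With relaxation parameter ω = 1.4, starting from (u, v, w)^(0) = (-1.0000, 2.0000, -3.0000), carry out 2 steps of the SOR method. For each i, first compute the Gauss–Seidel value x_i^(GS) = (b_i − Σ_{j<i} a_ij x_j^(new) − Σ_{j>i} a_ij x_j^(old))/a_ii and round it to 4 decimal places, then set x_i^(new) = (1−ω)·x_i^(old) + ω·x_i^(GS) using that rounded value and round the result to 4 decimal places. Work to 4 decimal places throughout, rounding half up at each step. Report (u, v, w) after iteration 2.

Iteration 1:
  u: GS value = (-1 - (3)·2.0000 - (3)·-3.0000) / (10) = 0.2000;  u ← (1−ω)·-1.0000 + ω·0.2000 = 0.6800
  v: GS value = (2 - (-1.8)·0.6800 - (-1)·-3.0000) / (3.8) = 0.0589;  v ← (1−ω)·2.0000 + ω·0.0589 = -0.7175
  w: GS value = (12 - (-2.5)·0.6800 - (-3)·-0.7175) / (-8.5) = -1.3585;  w ← (1−ω)·-3.0000 + ω·-1.3585 = -0.7019
Iteration 2:
  u: GS value = (-1 - (3)·-0.7175 - (3)·-0.7019) / (10) = 0.3258;  u ← (1−ω)·0.6800 + ω·0.3258 = 0.1841
  v: GS value = (2 - (-1.8)·0.1841 - (-1)·-0.7019) / (3.8) = 0.4288;  v ← (1−ω)·-0.7175 + ω·0.4288 = 0.8873
  w: GS value = (12 - (-2.5)·0.1841 - (-3)·0.8873) / (-8.5) = -1.7791;  w ← (1−ω)·-0.7019 + ω·-1.7791 = -2.2100

(0.1841, 0.8873, -2.2100)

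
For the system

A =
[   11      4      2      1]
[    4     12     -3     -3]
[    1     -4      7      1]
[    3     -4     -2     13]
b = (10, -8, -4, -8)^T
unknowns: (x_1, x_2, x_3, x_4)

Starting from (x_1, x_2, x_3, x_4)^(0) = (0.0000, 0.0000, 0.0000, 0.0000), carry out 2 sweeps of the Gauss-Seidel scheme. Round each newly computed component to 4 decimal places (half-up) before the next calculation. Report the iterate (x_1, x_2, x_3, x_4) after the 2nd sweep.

(1.6097, -1.8463, -1.6683, -1.8116)

Iteration 1:
  x_1 = (10 - (4)·0.0000 - (2)·0.0000 - (1)·0.0000) / (11) = 0.9091
  x_2 = (-8 - (4)·0.9091 - (-3)·0.0000 - (-3)·0.0000) / (12) = -0.9697
  x_3 = (-4 - (1)·0.9091 - (-4)·-0.9697 - (1)·0.0000) / (7) = -1.2554
  x_4 = (-8 - (3)·0.9091 - (-4)·-0.9697 - (-2)·-1.2554) / (13) = -1.3167
Iteration 2:
  x_1 = (10 - (4)·-0.9697 - (2)·-1.2554 - (1)·-1.3167) / (11) = 1.6097
  x_2 = (-8 - (4)·1.6097 - (-3)·-1.2554 - (-3)·-1.3167) / (12) = -1.8463
  x_3 = (-4 - (1)·1.6097 - (-4)·-1.8463 - (1)·-1.3167) / (7) = -1.6683
  x_4 = (-8 - (3)·1.6097 - (-4)·-1.8463 - (-2)·-1.6683) / (13) = -1.8116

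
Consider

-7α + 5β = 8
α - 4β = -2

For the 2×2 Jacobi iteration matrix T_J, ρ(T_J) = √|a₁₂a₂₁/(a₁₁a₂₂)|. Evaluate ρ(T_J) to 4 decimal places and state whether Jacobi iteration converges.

0.4226

a₁₂a₂₁/(a₁₁a₂₂) = (5)·(1) / ((-7)·(-4)) = 0.178571
ρ = √|0.178571| = √0.178571 = 0.4226
ρ < 1, so Jacobi converges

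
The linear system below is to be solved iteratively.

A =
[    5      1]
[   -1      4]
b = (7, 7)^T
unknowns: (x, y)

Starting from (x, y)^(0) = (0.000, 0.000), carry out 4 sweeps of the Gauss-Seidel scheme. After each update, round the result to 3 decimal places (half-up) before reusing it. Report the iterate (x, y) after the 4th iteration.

(1.000, 2.000)

Iteration 1:
  x = (7 - (1)·0.000) / (5) = 1.400
  y = (7 - (-1)·1.400) / (4) = 2.100
Iteration 2:
  x = (7 - (1)·2.100) / (5) = 0.980
  y = (7 - (-1)·0.980) / (4) = 1.995
Iteration 3:
  x = (7 - (1)·1.995) / (5) = 1.001
  y = (7 - (-1)·1.001) / (4) = 2.000
Iteration 4:
  x = (7 - (1)·2.000) / (5) = 1.000
  y = (7 - (-1)·1.000) / (4) = 2.000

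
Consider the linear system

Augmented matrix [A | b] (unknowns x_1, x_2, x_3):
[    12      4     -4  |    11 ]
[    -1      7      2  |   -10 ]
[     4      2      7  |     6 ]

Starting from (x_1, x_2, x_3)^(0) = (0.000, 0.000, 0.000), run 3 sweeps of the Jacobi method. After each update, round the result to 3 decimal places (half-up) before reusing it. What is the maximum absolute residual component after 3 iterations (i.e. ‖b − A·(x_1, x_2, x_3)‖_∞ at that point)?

Iteration 1:
  x_1 = (11 - (4)·0.000 - (-4)·0.000) / (12) = 0.917
  x_2 = (-10 - (-1)·0.000 - (2)·0.000) / (7) = -1.429
  x_3 = (6 - (4)·0.000 - (2)·0.000) / (7) = 0.857
Iteration 2:
  x_1 = (11 - (4)·-1.429 - (-4)·0.857) / (12) = 1.679
  x_2 = (-10 - (-1)·0.917 - (2)·0.857) / (7) = -1.542
  x_3 = (6 - (4)·0.917 - (2)·-1.429) / (7) = 0.741
Iteration 3:
  x_1 = (11 - (4)·-1.542 - (-4)·0.741) / (12) = 1.678
  x_2 = (-10 - (-1)·1.679 - (2)·0.741) / (7) = -1.400
  x_3 = (6 - (4)·1.679 - (2)·-1.542) / (7) = 0.338
Residual b − A·x = (-2.184, 0.802, -0.278); ∞-norm = 2.184

2.184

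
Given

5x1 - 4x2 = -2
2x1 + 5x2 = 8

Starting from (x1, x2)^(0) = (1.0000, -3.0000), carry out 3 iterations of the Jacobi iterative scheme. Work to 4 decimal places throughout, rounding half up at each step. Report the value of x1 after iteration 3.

Iteration 1:
  x1 = (-2 - (-4)·-3.0000) / (5) = -2.8000
  x2 = (8 - (2)·1.0000) / (5) = 1.2000
Iteration 2:
  x1 = (-2 - (-4)·1.2000) / (5) = 0.5600
  x2 = (8 - (2)·-2.8000) / (5) = 2.7200
Iteration 3:
  x1 = (-2 - (-4)·2.7200) / (5) = 1.7760
  x2 = (8 - (2)·0.5600) / (5) = 1.3760

1.7760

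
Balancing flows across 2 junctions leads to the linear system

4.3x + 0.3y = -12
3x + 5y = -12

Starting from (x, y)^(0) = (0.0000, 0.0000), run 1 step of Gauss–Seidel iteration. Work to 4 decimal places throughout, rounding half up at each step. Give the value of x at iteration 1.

-2.7907

Iteration 1:
  x = (-12 - (0.3)·0.0000) / (4.3) = -2.7907
  y = (-12 - (3)·-2.7907) / (5) = -0.7256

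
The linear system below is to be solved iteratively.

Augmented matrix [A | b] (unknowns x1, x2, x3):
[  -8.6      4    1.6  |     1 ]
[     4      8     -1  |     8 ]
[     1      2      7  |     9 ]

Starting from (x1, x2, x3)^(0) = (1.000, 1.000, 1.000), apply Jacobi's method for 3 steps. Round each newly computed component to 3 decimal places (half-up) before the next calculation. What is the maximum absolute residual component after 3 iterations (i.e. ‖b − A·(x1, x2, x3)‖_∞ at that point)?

Iteration 1:
  x1 = (1 - (4)·1.000 - (1.6)·1.000) / (-8.6) = 0.535
  x2 = (8 - (4)·1.000 - (-1)·1.000) / (8) = 0.625
  x3 = (9 - (1)·1.000 - (2)·1.000) / (7) = 0.857
Iteration 2:
  x1 = (1 - (4)·0.625 - (1.6)·0.857) / (-8.6) = 0.334
  x2 = (8 - (4)·0.535 - (-1)·0.857) / (8) = 0.840
  x3 = (9 - (1)·0.535 - (2)·0.625) / (7) = 1.031
Iteration 3:
  x1 = (1 - (4)·0.840 - (1.6)·1.031) / (-8.6) = 0.466
  x2 = (8 - (4)·0.334 - (-1)·1.031) / (8) = 0.962
  x3 = (9 - (1)·0.334 - (2)·0.840) / (7) = 0.998
Residual b − A·x = (-0.437, -0.562, -0.376); ∞-norm = 0.562

0.562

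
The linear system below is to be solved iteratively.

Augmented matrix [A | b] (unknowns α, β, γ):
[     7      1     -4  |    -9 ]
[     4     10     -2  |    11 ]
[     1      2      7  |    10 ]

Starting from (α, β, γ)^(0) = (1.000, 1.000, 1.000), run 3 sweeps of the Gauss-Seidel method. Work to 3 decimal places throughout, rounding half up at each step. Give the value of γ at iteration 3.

1.079

Iteration 1:
  α = (-9 - (1)·1.000 - (-4)·1.000) / (7) = -0.857
  β = (11 - (4)·-0.857 - (-2)·1.000) / (10) = 1.643
  γ = (10 - (1)·-0.857 - (2)·1.643) / (7) = 1.082
Iteration 2:
  α = (-9 - (1)·1.643 - (-4)·1.082) / (7) = -0.902
  β = (11 - (4)·-0.902 - (-2)·1.082) / (10) = 1.677
  γ = (10 - (1)·-0.902 - (2)·1.677) / (7) = 1.078
Iteration 3:
  α = (-9 - (1)·1.677 - (-4)·1.078) / (7) = -0.909
  β = (11 - (4)·-0.909 - (-2)·1.078) / (10) = 1.679
  γ = (10 - (1)·-0.909 - (2)·1.679) / (7) = 1.079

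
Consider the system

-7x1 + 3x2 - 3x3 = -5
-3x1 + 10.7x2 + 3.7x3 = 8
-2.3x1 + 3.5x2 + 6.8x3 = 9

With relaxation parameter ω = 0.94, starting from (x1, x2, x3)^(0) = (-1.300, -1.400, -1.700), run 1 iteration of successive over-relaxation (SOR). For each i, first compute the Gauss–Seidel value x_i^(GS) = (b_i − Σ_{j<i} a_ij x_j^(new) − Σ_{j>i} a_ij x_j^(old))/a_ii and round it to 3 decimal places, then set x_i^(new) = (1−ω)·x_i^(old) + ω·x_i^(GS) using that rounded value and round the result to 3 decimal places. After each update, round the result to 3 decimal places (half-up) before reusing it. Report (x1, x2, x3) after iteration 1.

Iteration 1:
  x1: GS value = (-5 - (3)·-1.400 - (-3)·-1.700) / (-7) = 0.843;  x1 ← (1−ω)·-1.300 + ω·0.843 = 0.714
  x2: GS value = (8 - (-3)·0.714 - (3.7)·-1.700) / (10.7) = 1.536;  x2 ← (1−ω)·-1.400 + ω·1.536 = 1.360
  x3: GS value = (9 - (-2.3)·0.714 - (3.5)·1.360) / (6.8) = 0.865;  x3 ← (1−ω)·-1.700 + ω·0.865 = 0.711

(0.714, 1.360, 0.711)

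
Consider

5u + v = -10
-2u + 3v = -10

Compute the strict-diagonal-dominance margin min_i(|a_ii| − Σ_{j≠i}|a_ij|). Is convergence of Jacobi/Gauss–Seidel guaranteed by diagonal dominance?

row 1: |5| − (1) = 4
row 2: |3| − (2) = 1
minimum over rows = 1 → strictly diagonally dominant (convergence guaranteed)

1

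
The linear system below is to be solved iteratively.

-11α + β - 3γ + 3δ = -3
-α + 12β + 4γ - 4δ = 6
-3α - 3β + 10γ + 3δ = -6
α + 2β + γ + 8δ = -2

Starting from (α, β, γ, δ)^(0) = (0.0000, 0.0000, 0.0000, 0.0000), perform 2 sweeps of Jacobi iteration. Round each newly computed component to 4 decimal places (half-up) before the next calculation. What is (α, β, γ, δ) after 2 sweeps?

Iteration 1:
  α = (-3 - (1)·0.0000 - (-3)·0.0000 - (3)·0.0000) / (-11) = 0.2727
  β = (6 - (-1)·0.0000 - (4)·0.0000 - (-4)·0.0000) / (12) = 0.5000
  γ = (-6 - (-3)·0.0000 - (-3)·0.0000 - (3)·0.0000) / (10) = -0.6000
  δ = (-2 - (1)·0.0000 - (2)·0.0000 - (1)·0.0000) / (8) = -0.2500
Iteration 2:
  α = (-3 - (1)·0.5000 - (-3)·-0.6000 - (3)·-0.2500) / (-11) = 0.4136
  β = (6 - (-1)·0.2727 - (4)·-0.6000 - (-4)·-0.2500) / (12) = 0.6394
  γ = (-6 - (-3)·0.2727 - (-3)·0.5000 - (3)·-0.2500) / (10) = -0.2932
  δ = (-2 - (1)·0.2727 - (2)·0.5000 - (1)·-0.6000) / (8) = -0.3341

(0.4136, 0.6394, -0.2932, -0.3341)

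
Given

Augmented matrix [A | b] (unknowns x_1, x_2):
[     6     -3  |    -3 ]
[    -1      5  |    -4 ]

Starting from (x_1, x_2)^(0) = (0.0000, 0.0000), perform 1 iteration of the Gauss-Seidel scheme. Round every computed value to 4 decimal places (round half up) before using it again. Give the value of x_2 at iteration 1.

-0.9000

Iteration 1:
  x_1 = (-3 - (-3)·0.0000) / (6) = -0.5000
  x_2 = (-4 - (-1)·-0.5000) / (5) = -0.9000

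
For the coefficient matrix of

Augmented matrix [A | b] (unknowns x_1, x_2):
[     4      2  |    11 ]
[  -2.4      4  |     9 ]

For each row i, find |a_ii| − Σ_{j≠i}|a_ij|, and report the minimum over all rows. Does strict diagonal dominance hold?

1.6

row 1: |4| − (2) = 2
row 2: |4| − (2.4) = 1.6
minimum over rows = 1.6 → strictly diagonally dominant (convergence guaranteed)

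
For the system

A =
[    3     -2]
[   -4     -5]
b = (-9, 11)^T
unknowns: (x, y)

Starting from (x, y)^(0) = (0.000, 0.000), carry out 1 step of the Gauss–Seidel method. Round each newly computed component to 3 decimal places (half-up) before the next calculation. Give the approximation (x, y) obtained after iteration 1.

(-3.000, 0.200)

Iteration 1:
  x = (-9 - (-2)·0.000) / (3) = -3.000
  y = (11 - (-4)·-3.000) / (-5) = 0.200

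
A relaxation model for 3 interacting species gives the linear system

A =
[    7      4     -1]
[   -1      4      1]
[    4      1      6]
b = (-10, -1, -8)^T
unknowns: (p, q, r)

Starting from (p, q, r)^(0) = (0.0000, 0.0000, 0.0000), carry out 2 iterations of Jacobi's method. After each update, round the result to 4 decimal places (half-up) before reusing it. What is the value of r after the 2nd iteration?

Iteration 1:
  p = (-10 - (4)·0.0000 - (-1)·0.0000) / (7) = -1.4286
  q = (-1 - (-1)·0.0000 - (1)·0.0000) / (4) = -0.2500
  r = (-8 - (4)·0.0000 - (1)·0.0000) / (6) = -1.3333
Iteration 2:
  p = (-10 - (4)·-0.2500 - (-1)·-1.3333) / (7) = -1.4762
  q = (-1 - (-1)·-1.4286 - (1)·-1.3333) / (4) = -0.2738
  r = (-8 - (4)·-1.4286 - (1)·-0.2500) / (6) = -0.3393

-0.3393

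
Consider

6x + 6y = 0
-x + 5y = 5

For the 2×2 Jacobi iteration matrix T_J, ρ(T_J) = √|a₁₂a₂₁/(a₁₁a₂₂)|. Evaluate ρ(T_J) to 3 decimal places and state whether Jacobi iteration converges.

a₁₂a₂₁/(a₁₁a₂₂) = (6)·(-1) / ((6)·(5)) = -0.200000
ρ = √|-0.200000| = √0.200000 = 0.447
ρ < 1, so Jacobi converges

0.447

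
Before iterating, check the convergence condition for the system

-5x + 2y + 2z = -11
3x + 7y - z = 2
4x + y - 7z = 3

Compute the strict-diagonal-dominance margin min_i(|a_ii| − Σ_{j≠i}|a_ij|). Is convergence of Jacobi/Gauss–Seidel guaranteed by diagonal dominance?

1

row 1: |-5| − (2+2) = 1
row 2: |7| − (3+1) = 3
row 3: |-7| − (4+1) = 2
minimum over rows = 1 → strictly diagonally dominant (convergence guaranteed)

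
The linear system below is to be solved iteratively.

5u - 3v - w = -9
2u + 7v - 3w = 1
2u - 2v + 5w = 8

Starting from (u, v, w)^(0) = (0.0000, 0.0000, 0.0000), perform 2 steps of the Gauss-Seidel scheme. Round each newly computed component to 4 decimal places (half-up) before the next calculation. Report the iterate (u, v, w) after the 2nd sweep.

Iteration 1:
  u = (-9 - (-3)·0.0000 - (-1)·0.0000) / (5) = -1.8000
  v = (1 - (2)·-1.8000 - (-3)·0.0000) / (7) = 0.6571
  w = (8 - (2)·-1.8000 - (-2)·0.6571) / (5) = 2.5828
Iteration 2:
  u = (-9 - (-3)·0.6571 - (-1)·2.5828) / (5) = -0.8892
  v = (1 - (2)·-0.8892 - (-3)·2.5828) / (7) = 1.5038
  w = (8 - (2)·-0.8892 - (-2)·1.5038) / (5) = 2.5572

(-0.8892, 1.5038, 2.5572)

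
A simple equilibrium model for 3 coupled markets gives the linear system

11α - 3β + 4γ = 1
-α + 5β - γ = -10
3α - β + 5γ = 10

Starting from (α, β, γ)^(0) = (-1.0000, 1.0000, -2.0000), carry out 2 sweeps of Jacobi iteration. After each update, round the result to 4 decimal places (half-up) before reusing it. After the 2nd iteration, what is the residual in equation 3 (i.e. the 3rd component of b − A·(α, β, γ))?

Iteration 1:
  α = (1 - (-3)·1.0000 - (4)·-2.0000) / (11) = 1.0909
  β = (-10 - (-1)·-1.0000 - (-1)·-2.0000) / (5) = -2.6000
  γ = (10 - (3)·-1.0000 - (-1)·1.0000) / (5) = 2.8000
Iteration 2:
  α = (1 - (-3)·-2.6000 - (4)·2.8000) / (11) = -1.6364
  β = (-10 - (-1)·1.0909 - (-1)·2.8000) / (5) = -1.2218
  γ = (10 - (3)·1.0909 - (-1)·-2.6000) / (5) = 0.8255
Residual b − A·x = (12.0330, -4.7019, 9.5599)

9.5599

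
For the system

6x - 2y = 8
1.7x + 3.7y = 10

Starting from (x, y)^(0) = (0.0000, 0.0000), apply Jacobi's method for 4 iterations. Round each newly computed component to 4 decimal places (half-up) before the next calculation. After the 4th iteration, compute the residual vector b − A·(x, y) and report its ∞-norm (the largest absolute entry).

Iteration 1:
  x = (8 - (-2)·0.0000) / (6) = 1.3333
  y = (10 - (1.7)·0.0000) / (3.7) = 2.7027
Iteration 2:
  x = (8 - (-2)·2.7027) / (6) = 2.2342
  y = (10 - (1.7)·1.3333) / (3.7) = 2.0901
Iteration 3:
  x = (8 - (-2)·2.0901) / (6) = 2.0300
  y = (10 - (1.7)·2.2342) / (3.7) = 1.6762
Iteration 4:
  x = (8 - (-2)·1.6762) / (6) = 1.8921
  y = (10 - (1.7)·2.0300) / (3.7) = 1.7700
Residual b − A·x = (0.1874, 0.2344); ∞-norm = 0.2344

0.2344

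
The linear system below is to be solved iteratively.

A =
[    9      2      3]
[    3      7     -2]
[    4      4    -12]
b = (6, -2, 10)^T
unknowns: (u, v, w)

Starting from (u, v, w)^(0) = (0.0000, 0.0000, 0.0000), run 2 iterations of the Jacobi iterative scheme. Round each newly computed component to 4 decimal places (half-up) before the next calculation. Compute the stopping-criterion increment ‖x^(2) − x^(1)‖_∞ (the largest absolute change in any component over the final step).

0.5238

Iteration 1:
  u = (6 - (2)·0.0000 - (3)·0.0000) / (9) = 0.6667
  v = (-2 - (3)·0.0000 - (-2)·0.0000) / (7) = -0.2857
  w = (10 - (4)·0.0000 - (4)·0.0000) / (-12) = -0.8333
Iteration 2:
  u = (6 - (2)·-0.2857 - (3)·-0.8333) / (9) = 1.0079
  v = (-2 - (3)·0.6667 - (-2)·-0.8333) / (7) = -0.8095
  w = (10 - (4)·0.6667 - (4)·-0.2857) / (-12) = -0.7063
Change: (0.3412, -0.5238, 0.1270) → max |·| = 0.5238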